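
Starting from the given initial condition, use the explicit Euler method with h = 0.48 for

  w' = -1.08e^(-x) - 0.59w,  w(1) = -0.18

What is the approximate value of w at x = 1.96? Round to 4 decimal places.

-0.3472

Euler: w_{n+1} = w_n + h·f(x_n, w_n).
x=1.000000, w=-0.180000: f=-0.291110 → w ← -0.180000 + 0.48·(-0.291110) = -0.319733
x=1.480000, w=-0.319733: f=-0.057206 → w ← -0.319733 + 0.48·(-0.057206) = -0.347192
w(1.96) ≈ -0.3472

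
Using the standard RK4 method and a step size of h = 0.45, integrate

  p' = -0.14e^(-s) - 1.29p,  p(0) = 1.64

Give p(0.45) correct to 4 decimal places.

RK4: k1 = f(s_n, p_n); k2 = f(s_n + h/2, p_n + (h/2)·k1); k3 = f(s_n + h/2, p_n + (h/2)·k2); k4 = f(s_n + h, p_n + h·k3); p_{n+1} = p_n + (h/6)·(k1 + 2k2 + 2k3 + k4).
s=0.000000, p=1.640000:
  k1 = f(0.000000, 1.640000) = -2.255600
  k2 = f(0.225000, 1.132490) = -1.572704
  k3 = f(0.225000, 1.286142) = -1.770915
  k4 = f(0.450000, 0.843088) = -1.176852
  p ← 1.640000 + (0.45/6)·(k1 + 2k2 + 2k3 + k4) = 0.881023
p(0.45) ≈ 0.8810

0.8810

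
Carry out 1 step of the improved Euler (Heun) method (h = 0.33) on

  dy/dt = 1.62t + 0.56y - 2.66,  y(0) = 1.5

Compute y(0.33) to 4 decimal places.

Heun: k1 = f(t_n, y_n); k2 = f(t_n + h, y_n + h·k1); y_{n+1} = y_n + (h/2)·(k1 + k2).
t=0.000000, y=1.500000:
  k1 = f(0.000000, 1.500000) = -1.820000
  k2 = f(0.330000, 0.899400) = -1.621736
  y ← 1.500000 + (0.33/2)·(-1.820000 + (-1.621736)) = 0.932114
y(0.33) ≈ 0.9321

0.9321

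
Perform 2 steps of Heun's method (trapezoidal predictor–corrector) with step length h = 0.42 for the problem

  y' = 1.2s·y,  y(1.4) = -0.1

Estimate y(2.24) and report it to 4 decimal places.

Heun: k1 = f(s_n, y_n); k2 = f(s_n + h, y_n + h·k1); y_{n+1} = y_n + (h/2)·(k1 + k2).
s=1.400000, y=-0.100000:
  k1 = f(1.400000, -0.100000) = -0.168000
  k2 = f(1.820000, -0.170560) = -0.372503
  y ← -0.100000 + (0.42/2)·(-0.168000 + (-0.372503)) = -0.213506
s=1.820000, y=-0.213506:
  k1 = f(1.820000, -0.213506) = -0.466296
  k2 = f(2.240000, -0.409350) = -1.100333
  y ← -0.213506 + (0.42/2)·(-0.466296 + (-1.100333)) = -0.542498
y(2.24) ≈ -0.5425

-0.5425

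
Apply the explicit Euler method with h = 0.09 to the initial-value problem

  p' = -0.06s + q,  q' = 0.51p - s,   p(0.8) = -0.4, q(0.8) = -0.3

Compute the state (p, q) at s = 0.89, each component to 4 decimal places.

Euler on (p,q): p_{n+1} = p_n + h·p', q_{n+1} = q_n + h·q'.
0.800000: (-0.400000, -0.300000); f=(-0.348000, -1.004000) → (-0.431320, -0.390360)
(p(0.89), q(0.89)) ≈ (-0.4313, -0.3904)

-0.4313, -0.3904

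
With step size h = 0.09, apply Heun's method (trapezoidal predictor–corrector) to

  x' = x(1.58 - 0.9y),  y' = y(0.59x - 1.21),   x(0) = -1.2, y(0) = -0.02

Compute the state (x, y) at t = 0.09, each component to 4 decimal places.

Heun on (x,y): k1 = f(t_n, state_n); k2 = f(t_n + h, state_n + h·k1); state_{n+1} = state_n + (h/2)·(k1 + k2).
0.000000: (-1.200000, -0.020000)
  k1 = (-1.917600, 0.038360)
  predictor → (-1.372584, -0.016548)
  k2 = (-2.189124, 0.033423)
  → (-1.384803, -0.016770)
(x(0.09), y(0.09)) ≈ (-1.3848, -0.0168)

-1.3848, -0.0168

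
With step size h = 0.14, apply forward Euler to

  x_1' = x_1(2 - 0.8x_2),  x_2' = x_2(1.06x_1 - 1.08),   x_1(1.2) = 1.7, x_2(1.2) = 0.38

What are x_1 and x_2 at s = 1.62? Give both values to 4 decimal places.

3.1793, 0.5993

Euler on (x_1,x_2): x_1_{n+1} = x_1_n + h·x_1', x_2_{n+1} = x_2_n + h·x_2'.
1.200000: (1.700000, 0.380000); f=(2.883200, 0.274360) → (2.103648, 0.418410)
1.340000: (2.103648, 0.418410); f=(3.503145, 0.481116) → (2.594088, 0.485767)
1.480000: (2.594088, 0.485767); f=(4.180079, 0.811101) → (3.179299, 0.599321)
(x_1(1.62), x_2(1.62)) ≈ (3.1793, 0.5993)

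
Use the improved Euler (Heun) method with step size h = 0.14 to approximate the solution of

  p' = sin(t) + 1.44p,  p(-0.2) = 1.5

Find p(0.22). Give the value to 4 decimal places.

2.7281

Heun: k1 = f(t_n, p_n); k2 = f(t_n + h, p_n + h·k1); p_{n+1} = p_n + (h/2)·(k1 + k2).
t=-0.200000, p=1.500000:
  k1 = f(-0.200000, 1.500000) = 1.961331
  k2 = f(-0.060000, 1.774586) = 2.495440
  p ← 1.500000 + (0.14/2)·(1.961331 + 2.495440) = 1.811974
t=-0.060000, p=1.811974:
  k1 = f(-0.060000, 1.811974) = 2.549279
  k2 = f(0.080000, 2.168873) = 3.203092
  p ← 1.811974 + (0.14/2)·(2.549279 + 3.203092) = 2.214640
t=0.080000, p=2.214640:
  k1 = f(0.080000, 2.214640) = 3.268996
  k2 = f(0.220000, 2.672299) = 4.066341
  p ← 2.214640 + (0.14/2)·(3.268996 + 4.066341) = 2.728113
p(0.22) ≈ 2.7281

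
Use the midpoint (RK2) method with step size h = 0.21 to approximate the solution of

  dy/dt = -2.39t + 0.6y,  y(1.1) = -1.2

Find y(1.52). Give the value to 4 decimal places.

-3.0198

Midpoint: k1 = f(t_n, y_n); k2 = f(t_n + h/2, y_n + (h/2)·k1); y_{n+1} = y_n + h·k2.
t=1.100000, y=-1.200000:
  k1 = f(1.100000, -1.200000) = -3.349000
  k2 = f(1.205000, -1.551645) = -3.810937
  y ← -1.200000 + 0.21·(-3.810937) = -2.000297
t=1.310000, y=-2.000297:
  k1 = f(1.310000, -2.000297) = -4.331078
  k2 = f(1.415000, -2.455060) = -4.854886
  y ← -2.000297 + 0.21·(-4.854886) = -3.019823
y(1.52) ≈ -3.0198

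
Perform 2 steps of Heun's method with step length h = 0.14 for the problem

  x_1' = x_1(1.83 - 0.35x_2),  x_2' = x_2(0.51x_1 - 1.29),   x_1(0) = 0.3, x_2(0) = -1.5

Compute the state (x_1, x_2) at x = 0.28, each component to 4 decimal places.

Heun on (x_1,x_2): k1 = f(x_n, state_n); k2 = f(x_n + h, state_n + h·k1); state_{n+1} = state_n + (h/2)·(k1 + k2).
0.000000: (0.300000, -1.500000)
  k1 = (0.706500, 1.705500)
  predictor → (0.398910, -1.261230)
  k2 = (0.906096, 1.370397)
  → (0.412882, -1.284687)
0.140000: (0.412882, -1.284687)
  k1 = (0.941222, 1.386730)
  predictor → (0.544653, -1.090545)
  k2 = (1.204604, 1.103879)
  → (0.563090, -1.110345)
(x_1(0.28), x_2(0.28)) ≈ (0.5631, -1.1103)

0.5631, -1.1103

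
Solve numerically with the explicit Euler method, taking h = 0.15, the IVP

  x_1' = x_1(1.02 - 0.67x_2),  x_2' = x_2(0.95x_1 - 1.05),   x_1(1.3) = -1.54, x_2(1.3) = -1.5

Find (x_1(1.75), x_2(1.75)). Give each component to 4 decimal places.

-3.0174, -0.2526

Euler on (x_1,x_2): x_1_{n+1} = x_1_n + h·x_1', x_2_{n+1} = x_2_n + h·x_2'.
1.300000: (-1.540000, -1.500000); f=(-3.118500, 3.769500) → (-2.007775, -0.934575)
1.450000: (-2.007775, -0.934575); f=(-3.305129, 2.763899) → (-2.503544, -0.519990)
1.600000: (-2.503544, -0.519990); f=(-3.425834, 1.782717) → (-3.017419, -0.252583)
(x_1(1.75), x_2(1.75)) ≈ (-3.0174, -0.2526)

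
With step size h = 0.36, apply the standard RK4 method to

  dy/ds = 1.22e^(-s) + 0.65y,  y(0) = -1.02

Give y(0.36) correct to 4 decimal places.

RK4: k1 = f(s_n, y_n); k2 = f(s_n + h/2, y_n + (h/2)·k1); k3 = f(s_n + h/2, y_n + (h/2)·k2); k4 = f(s_n + h, y_n + h·k3); y_{n+1} = y_n + (h/6)·(k1 + 2k2 + 2k3 + k4).
s=0.000000, y=-1.020000:
  k1 = f(0.000000, -1.020000) = 0.557000
  k2 = f(0.180000, -0.919740) = 0.421199
  k3 = f(0.180000, -0.944184) = 0.405310
  k4 = f(0.360000, -0.874088) = 0.283008
  y ← -1.020000 + (0.36/6)·(k1 + 2k2 + 2k3 + k4) = -0.870419
y(0.36) ≈ -0.8704

-0.8704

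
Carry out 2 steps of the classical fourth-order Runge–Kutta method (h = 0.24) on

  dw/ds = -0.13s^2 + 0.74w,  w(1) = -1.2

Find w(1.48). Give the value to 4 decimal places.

-1.8258

RK4: k1 = f(s_n, w_n); k2 = f(s_n + h/2, w_n + (h/2)·k1); k3 = f(s_n + h/2, w_n + (h/2)·k2); k4 = f(s_n + h, w_n + h·k3); w_{n+1} = w_n + (h/6)·(k1 + 2k2 + 2k3 + k4).
s=1.000000, w=-1.200000:
  k1 = f(1.000000, -1.200000) = -1.018000
  k2 = f(1.120000, -1.322160) = -1.141470
  k3 = f(1.120000, -1.336976) = -1.152435
  k4 = f(1.240000, -1.476584) = -1.292560
  w ← -1.200000 + (0.24/6)·(k1 + 2k2 + 2k3 + k4) = -1.475935
s=1.240000, w=-1.475935:
  k1 = f(1.240000, -1.475935) = -1.292080
  k2 = f(1.360000, -1.630984) = -1.447376
  k3 = f(1.360000, -1.649620) = -1.461167
  k4 = f(1.480000, -1.826615) = -1.636447
  w ← -1.475935 + (0.24/6)·(k1 + 2k2 + 2k3 + k4) = -1.825759
w(1.48) ≈ -1.8258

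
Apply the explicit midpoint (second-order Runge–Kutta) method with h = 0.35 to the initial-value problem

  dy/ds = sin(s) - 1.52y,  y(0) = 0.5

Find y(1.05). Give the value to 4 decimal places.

0.4320

Midpoint: k1 = f(s_n, y_n); k2 = f(s_n + h/2, y_n + (h/2)·k1); y_{n+1} = y_n + h·k2.
s=0.000000, y=0.500000:
  k1 = f(0.000000, 0.500000) = -0.760000
  k2 = f(0.175000, 0.367000) = -0.383732
  y ← 0.500000 + 0.35·(-0.383732) = 0.365694
s=0.350000, y=0.365694:
  k1 = f(0.350000, 0.365694) = -0.212957
  k2 = f(0.525000, 0.328426) = 0.002005
  y ← 0.365694 + 0.35·0.002005 = 0.366396
s=0.700000, y=0.366396:
  k1 = f(0.700000, 0.366396) = 0.087296
  k2 = f(0.875000, 0.381672) = 0.187401
  y ← 0.366396 + 0.35·0.187401 = 0.431986
y(1.05) ≈ 0.4320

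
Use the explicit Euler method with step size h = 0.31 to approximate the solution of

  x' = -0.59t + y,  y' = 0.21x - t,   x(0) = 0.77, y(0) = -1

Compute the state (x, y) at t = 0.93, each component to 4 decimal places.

Euler on (x,y): x_{n+1} = x_n + h·x', y_{n+1} = y_n + h·y'.
0.000000: (0.770000, -1.000000); f=(-1.000000, 0.161700) → (0.460000, -0.949873)
0.310000: (0.460000, -0.949873); f=(-1.132773, -0.213400) → (0.108840, -1.016027)
0.620000: (0.108840, -1.016027); f=(-1.381827, -0.597144) → (-0.319526, -1.201141)
(x(0.93), y(0.93)) ≈ (-0.3195, -1.2011)

-0.3195, -1.2011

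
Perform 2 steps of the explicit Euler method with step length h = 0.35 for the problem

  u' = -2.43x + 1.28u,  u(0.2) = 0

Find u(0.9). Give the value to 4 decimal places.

Euler: u_{n+1} = u_n + h·f(x_n, u_n).
x=0.200000, u=0.000000: f=-0.486000 → u ← 0.000000 + 0.35·(-0.486000) = -0.170100
x=0.550000, u=-0.170100: f=-1.554228 → u ← -0.170100 + 0.35·(-1.554228) = -0.714080
u(0.9) ≈ -0.7141

-0.7141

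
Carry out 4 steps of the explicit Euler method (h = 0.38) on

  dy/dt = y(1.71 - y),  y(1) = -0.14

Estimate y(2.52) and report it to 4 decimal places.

Euler: y_{n+1} = y_n + h·f(t_n, y_n).
t=1.000000, y=-0.140000: f=-0.259000 → y ← -0.140000 + 0.38·(-0.259000) = -0.238420
t=1.380000, y=-0.238420: f=-0.464542 → y ← -0.238420 + 0.38·(-0.464542) = -0.414946
t=1.760000, y=-0.414946: f=-0.881738 → y ← -0.414946 + 0.38·(-0.881738) = -0.750007
t=2.140000, y=-0.750007: f=-1.845021 → y ← -0.750007 + 0.38·(-1.845021) = -1.451114
y(2.52) ≈ -1.4511

-1.4511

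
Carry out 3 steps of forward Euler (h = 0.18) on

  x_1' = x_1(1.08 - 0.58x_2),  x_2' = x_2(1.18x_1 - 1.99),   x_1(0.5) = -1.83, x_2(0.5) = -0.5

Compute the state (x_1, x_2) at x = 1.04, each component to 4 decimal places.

-3.2962, -0.0011

Euler on (x_1,x_2): x_1_{n+1} = x_1_n + h·x_1', x_2_{n+1} = x_2_n + h·x_2'.
0.500000: (-1.830000, -0.500000); f=(-2.507100, 2.074700) → (-2.281278, -0.126554)
0.680000: (-2.281278, -0.126554); f=(-2.631229, 0.592514) → (-2.754899, -0.019901)
0.860000: (-2.754899, -0.019901); f=(-3.007091, 0.104299) → (-3.296176, -0.001128)
(x_1(1.04), x_2(1.04)) ≈ (-3.2962, -0.0011)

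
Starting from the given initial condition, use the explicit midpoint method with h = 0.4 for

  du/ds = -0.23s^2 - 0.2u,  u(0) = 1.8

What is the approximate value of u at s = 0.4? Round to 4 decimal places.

Midpoint: k1 = f(s_n, u_n); k2 = f(s_n + h/2, u_n + (h/2)·k1); u_{n+1} = u_n + h·k2.
s=0.000000, u=1.800000:
  k1 = f(0.000000, 1.800000) = -0.360000
  k2 = f(0.200000, 1.728000) = -0.354800
  u ← 1.800000 + 0.4·(-0.354800) = 1.658080
u(0.4) ≈ 1.6581

1.6581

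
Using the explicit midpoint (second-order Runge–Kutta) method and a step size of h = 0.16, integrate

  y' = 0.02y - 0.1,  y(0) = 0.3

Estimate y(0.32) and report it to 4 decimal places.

Midpoint: k1 = f(x_n, y_n); k2 = f(x_n + h/2, y_n + (h/2)·k1); y_{n+1} = y_n + h·k2.
x=0.000000, y=0.300000:
  k1 = f(0.000000, 0.300000) = -0.094000
  k2 = f(0.080000, 0.292480) = -0.094150
  y ← 0.300000 + 0.16·(-0.094150) = 0.284936
x=0.160000, y=0.284936:
  k1 = f(0.160000, 0.284936) = -0.094301
  k2 = f(0.240000, 0.277392) = -0.094452
  y ← 0.284936 + 0.16·(-0.094452) = 0.269824
y(0.32) ≈ 0.2698

0.2698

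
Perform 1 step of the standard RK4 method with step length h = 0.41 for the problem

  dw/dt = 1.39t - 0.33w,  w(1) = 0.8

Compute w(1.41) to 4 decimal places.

1.3435

RK4: k1 = f(t_n, w_n); k2 = f(t_n + h/2, w_n + (h/2)·k1); k3 = f(t_n + h/2, w_n + (h/2)·k2); k4 = f(t_n + h, w_n + h·k3); w_{n+1} = w_n + (h/6)·(k1 + 2k2 + 2k3 + k4).
t=1.000000, w=0.800000:
  k1 = f(1.000000, 0.800000) = 1.126000
  k2 = f(1.205000, 1.030830) = 1.334776
  k3 = f(1.205000, 1.073629) = 1.320652
  k4 = f(1.410000, 1.341467) = 1.517216
  w ← 0.800000 + (0.41/6)·(k1 + 2k2 + 2k3 + k4) = 1.343528
w(1.41) ≈ 1.3435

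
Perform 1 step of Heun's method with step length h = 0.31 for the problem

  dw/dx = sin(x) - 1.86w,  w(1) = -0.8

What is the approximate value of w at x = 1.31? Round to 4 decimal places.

Heun: k1 = f(x_n, w_n); k2 = f(x_n + h, w_n + h·k1); w_{n+1} = w_n + (h/2)·(k1 + k2).
x=1.000000, w=-0.800000:
  k1 = f(1.000000, -0.800000) = 2.329471
  k2 = f(1.310000, -0.077864) = 1.111012
  w ← -0.800000 + (0.31/2)·(2.329471 + 1.111012) = -0.266725
w(1.31) ≈ -0.2667

-0.2667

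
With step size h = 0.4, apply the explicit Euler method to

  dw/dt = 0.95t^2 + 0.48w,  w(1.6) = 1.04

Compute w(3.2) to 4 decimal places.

Euler: w_{n+1} = w_n + h·f(t_n, w_n).
t=1.600000, w=1.040000: f=2.931200 → w ← 1.040000 + 0.4·2.931200 = 2.212480
t=2.000000, w=2.212480: f=4.861990 → w ← 2.212480 + 0.4·4.861990 = 4.157276
t=2.400000, w=4.157276: f=7.467493 → w ← 4.157276 + 0.4·7.467493 = 7.144273
t=2.800000, w=7.144273: f=10.877251 → w ← 7.144273 + 0.4·10.877251 = 11.495174
w(3.2) ≈ 11.4952

11.4952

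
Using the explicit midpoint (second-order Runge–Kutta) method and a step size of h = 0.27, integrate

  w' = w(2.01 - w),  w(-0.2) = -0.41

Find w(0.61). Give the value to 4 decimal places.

Midpoint: k1 = f(x_n, w_n); k2 = f(x_n + h/2, w_n + (h/2)·k1); w_{n+1} = w_n + h·k2.
x=-0.200000, w=-0.410000:
  k1 = f(-0.200000, -0.410000) = -0.992200
  k2 = f(-0.065000, -0.543947) = -1.389212
  w ← -0.410000 + 0.27·(-1.389212) = -0.785087
x=0.070000, w=-0.785087:
  k1 = f(0.070000, -0.785087) = -2.194387
  k2 = f(0.205000, -1.081329) = -3.342746
  w ← -0.785087 + 0.27·(-3.342746) = -1.687628
x=0.340000, w=-1.687628:
  k1 = f(0.340000, -1.687628) = -6.240223
  k2 = f(0.475000, -2.530059) = -11.486615
  w ← -1.687628 + 0.27·(-11.486615) = -4.789014
w(0.61) ≈ -4.7890

-4.7890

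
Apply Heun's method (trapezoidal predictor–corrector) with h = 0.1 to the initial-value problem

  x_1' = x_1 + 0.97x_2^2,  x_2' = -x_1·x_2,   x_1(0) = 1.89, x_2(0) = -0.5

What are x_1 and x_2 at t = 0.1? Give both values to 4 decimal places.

Heun on (x_1,x_2): k1 = f(t_n, state_n); k2 = f(t_n + h, state_n + h·k1); state_{n+1} = state_n + (h/2)·(k1 + k2).
0.000000: (1.890000, -0.500000)
  k1 = (2.132500, 0.945000)
  predictor → (2.103250, -0.405500)
  k2 = (2.262747, 0.852868)
  → (2.109762, -0.410107)
(x_1(0.1), x_2(0.1)) ≈ (2.1098, -0.4101)

2.1098, -0.4101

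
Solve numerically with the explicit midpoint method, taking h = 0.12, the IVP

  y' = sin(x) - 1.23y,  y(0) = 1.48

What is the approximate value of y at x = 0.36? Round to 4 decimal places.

1.0086

Midpoint: k1 = f(x_n, y_n); k2 = f(x_n + h/2, y_n + (h/2)·k1); y_{n+1} = y_n + h·k2.
x=0.000000, y=1.480000:
  k1 = f(0.000000, 1.480000) = -1.820400
  k2 = f(0.060000, 1.370776) = -1.626090
  y ← 1.480000 + 0.12·(-1.626090) = 1.284869
x=0.120000, y=1.284869:
  k1 = f(0.120000, 1.284869) = -1.460677
  k2 = f(0.180000, 1.197229) = -1.293562
  y ← 1.284869 + 0.12·(-1.293562) = 1.129642
x=0.240000, y=1.129642:
  k1 = f(0.240000, 1.129642) = -1.151757
  k2 = f(0.300000, 1.060536) = -1.008940
  y ← 1.129642 + 0.12·(-1.008940) = 1.008569
y(0.36) ≈ 1.0086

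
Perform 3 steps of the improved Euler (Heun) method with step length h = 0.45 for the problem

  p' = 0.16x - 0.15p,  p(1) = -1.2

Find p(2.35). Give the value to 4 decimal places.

-0.6474

Heun: k1 = f(x_n, p_n); k2 = f(x_n + h, p_n + h·k1); p_{n+1} = p_n + (h/2)·(k1 + k2).
x=1.000000, p=-1.200000:
  k1 = f(1.000000, -1.200000) = 0.340000
  k2 = f(1.450000, -1.047000) = 0.389050
  p ← -1.200000 + (0.45/2)·(0.340000 + 0.389050) = -1.035964
x=1.450000, p=-1.035964:
  k1 = f(1.450000, -1.035964) = 0.387395
  k2 = f(1.900000, -0.861636) = 0.433245
  p ← -1.035964 + (0.45/2)·(0.387395 + 0.433245) = -0.851320
x=1.900000, p=-0.851320:
  k1 = f(1.900000, -0.851320) = 0.431698
  k2 = f(2.350000, -0.657056) = 0.474558
  p ← -0.851320 + (0.45/2)·(0.431698 + 0.474558) = -0.647412
p(2.35) ≈ -0.6474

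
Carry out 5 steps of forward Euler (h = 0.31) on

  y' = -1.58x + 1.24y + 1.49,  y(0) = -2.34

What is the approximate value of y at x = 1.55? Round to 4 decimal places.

Euler: y_{n+1} = y_n + h·f(x_n, y_n).
x=0.000000, y=-2.340000: f=-1.411600 → y ← -2.340000 + 0.31·(-1.411600) = -2.777596
x=0.310000, y=-2.777596: f=-2.444019 → y ← -2.777596 + 0.31·(-2.444019) = -3.535242
x=0.620000, y=-3.535242: f=-3.873300 → y ← -3.535242 + 0.31·(-3.873300) = -4.735965
x=0.930000, y=-4.735965: f=-5.851996 → y ← -4.735965 + 0.31·(-5.851996) = -6.550084
x=1.240000, y=-6.550084: f=-8.591304 → y ← -6.550084 + 0.31·(-8.591304) = -9.213388
y(1.55) ≈ -9.2134

-9.2134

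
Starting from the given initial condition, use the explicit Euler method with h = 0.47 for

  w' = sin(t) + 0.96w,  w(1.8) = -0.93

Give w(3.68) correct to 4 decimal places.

-1.7338

Euler: w_{n+1} = w_n + h·f(t_n, w_n).
t=1.800000, w=-0.930000: f=0.081048 → w ← -0.930000 + 0.47·0.081048 = -0.891908
t=2.270000, w=-0.891908: f=-0.090876 → w ← -0.891908 + 0.47·(-0.090876) = -0.934620
t=2.740000, w=-0.934620: f=-0.506350 → w ← -0.934620 + 0.47·(-0.506350) = -1.172604
t=3.210000, w=-1.172604: f=-1.194054 → w ← -1.172604 + 0.47·(-1.194054) = -1.733809
w(3.68) ≈ -1.7338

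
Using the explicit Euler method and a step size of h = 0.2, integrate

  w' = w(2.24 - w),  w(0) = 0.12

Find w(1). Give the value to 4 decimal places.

Euler: w_{n+1} = w_n + h·f(t_n, w_n).
t=0.000000, w=0.120000: f=0.254400 → w ← 0.120000 + 0.2·0.254400 = 0.170880
t=0.200000, w=0.170880: f=0.353571 → w ← 0.170880 + 0.2·0.353571 = 0.241594
t=0.400000, w=0.241594: f=0.482803 → w ← 0.241594 + 0.2·0.482803 = 0.338155
t=0.600000, w=0.338155: f=0.643118 → w ← 0.338155 + 0.2·0.643118 = 0.466779
t=0.800000, w=0.466779: f=0.827702 → w ← 0.466779 + 0.2·0.827702 = 0.632319
w(1) ≈ 0.6323

0.6323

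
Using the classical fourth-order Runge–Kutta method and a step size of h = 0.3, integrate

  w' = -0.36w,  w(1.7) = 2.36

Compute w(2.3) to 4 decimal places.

1.9015

RK4: k1 = f(s_n, w_n); k2 = f(s_n + h/2, w_n + (h/2)·k1); k3 = f(s_n + h/2, w_n + (h/2)·k2); k4 = f(s_n + h, w_n + h·k3); w_{n+1} = w_n + (h/6)·(k1 + 2k2 + 2k3 + k4).
s=1.700000, w=2.360000:
  k1 = f(1.700000, 2.360000) = -0.849600
  k2 = f(1.850000, 2.232560) = -0.803722
  k3 = f(1.850000, 2.239442) = -0.806199
  k4 = f(2.000000, 2.118140) = -0.762531
  w ← 2.360000 + (0.3/6)·(k1 + 2k2 + 2k3 + k4) = 2.118401
s=2.000000, w=2.118401:
  k1 = f(2.000000, 2.118401) = -0.762625
  k2 = f(2.150000, 2.004008) = -0.721443
  k3 = f(2.150000, 2.010185) = -0.723667
  k4 = f(2.300000, 1.901301) = -0.684469
  w ← 2.118401 + (0.3/6)·(k1 + 2k2 + 2k3 + k4) = 1.901536
w(2.3) ≈ 1.9015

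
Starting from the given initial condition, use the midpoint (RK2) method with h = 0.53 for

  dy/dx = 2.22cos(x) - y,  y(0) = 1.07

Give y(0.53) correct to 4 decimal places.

Midpoint: k1 = f(x_n, y_n); k2 = f(x_n + h/2, y_n + (h/2)·k1); y_{n+1} = y_n + h·k2.
x=0.000000, y=1.070000:
  k1 = f(0.000000, 1.070000) = 1.150000
  k2 = f(0.265000, 1.374750) = 0.767755
  y ← 1.070000 + 0.53·0.767755 = 1.476910
y(0.53) ≈ 1.4769

1.4769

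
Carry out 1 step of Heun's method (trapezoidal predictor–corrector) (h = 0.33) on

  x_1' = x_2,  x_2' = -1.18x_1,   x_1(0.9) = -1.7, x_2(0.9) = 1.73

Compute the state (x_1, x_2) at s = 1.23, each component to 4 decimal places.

Heun on (x_1,x_2): k1 = f(s_n, state_n); k2 = f(s_n + h, state_n + h·k1); state_{n+1} = state_n + (h/2)·(k1 + k2).
0.900000: (-1.700000, 1.730000)
  k1 = (1.730000, 2.006000)
  predictor → (-1.129100, 2.391980)
  k2 = (2.391980, 1.332338)
  → (-1.019873, 2.280826)
(x_1(1.23), x_2(1.23)) ≈ (-1.0199, 2.2808)

-1.0199, 2.2808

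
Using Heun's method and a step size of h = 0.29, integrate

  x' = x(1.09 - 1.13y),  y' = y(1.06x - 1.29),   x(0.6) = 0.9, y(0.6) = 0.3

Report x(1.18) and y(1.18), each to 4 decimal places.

Heun on (x,y): k1 = f(t_n, state_n); k2 = f(t_n + h, state_n + h·k1); state_{n+1} = state_n + (h/2)·(k1 + k2).
0.600000: (0.900000, 0.300000)
  k1 = (0.675900, -0.100800)
  predictor → (1.096011, 0.270768)
  k2 = (0.859308, -0.034720)
  → (1.122605, 0.280350)
0.890000: (1.122605, 0.280350)
  k1 = (0.868004, -0.028046)
  predictor → (1.374326, 0.272216)
  k2 = (1.075267, 0.045402)
  → (1.404379, 0.282866)
(x(1.18), y(1.18)) ≈ (1.4044, 0.2829)

1.4044, 0.2829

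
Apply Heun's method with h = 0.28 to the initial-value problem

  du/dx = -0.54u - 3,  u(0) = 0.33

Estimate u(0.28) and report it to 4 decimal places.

Heun: k1 = f(x_n, u_n); k2 = f(x_n + h, u_n + h·k1); u_{n+1} = u_n + (h/2)·(k1 + k2).
x=0.000000, u=0.330000:
  k1 = f(0.000000, 0.330000) = -3.178200
  k2 = f(0.280000, -0.559896) = -2.697656
  u ← 0.330000 + (0.28/2)·(-3.178200 + (-2.697656)) = -0.492620
u(0.28) ≈ -0.4926

-0.4926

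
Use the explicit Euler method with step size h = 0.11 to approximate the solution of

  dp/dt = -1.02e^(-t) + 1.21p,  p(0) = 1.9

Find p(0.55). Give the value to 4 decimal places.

Euler: p_{n+1} = p_n + h·f(t_n, p_n).
t=0.000000, p=1.900000: f=1.279000 → p ← 1.900000 + 0.11·1.279000 = 2.040690
t=0.110000, p=2.040690: f=1.555484 → p ← 2.040690 + 0.11·1.555484 = 2.211793
t=0.220000, p=2.211793: f=1.857701 → p ← 2.211793 + 0.11·1.857701 = 2.416140
t=0.330000, p=2.416140: f=2.190228 → p ← 2.416140 + 0.11·2.190228 = 2.657065
t=0.440000, p=2.657065: f=2.558132 → p ← 2.657065 + 0.11·2.558132 = 2.938460
p(0.55) ≈ 2.9385

2.9385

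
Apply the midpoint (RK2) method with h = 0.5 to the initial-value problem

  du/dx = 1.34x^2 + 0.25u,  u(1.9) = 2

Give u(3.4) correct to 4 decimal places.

Midpoint: k1 = f(x_n, u_n); k2 = f(x_n + h/2, u_n + (h/2)·k1); u_{n+1} = u_n + h·k2.
x=1.900000, u=2.000000:
  k1 = f(1.900000, 2.000000) = 5.337400
  k2 = f(2.150000, 3.334350) = 7.027738
  u ← 2.000000 + 0.5·7.027738 = 5.513869
x=2.400000, u=5.513869:
  k1 = f(2.400000, 5.513869) = 9.096867
  k2 = f(2.650000, 7.788086) = 11.357171
  u ← 5.513869 + 0.5·11.357171 = 11.192454
x=2.900000, u=11.192454:
  k1 = f(2.900000, 11.192454) = 14.067514
  k2 = f(3.150000, 14.709333) = 16.973483
  u ← 11.192454 + 0.5·16.973483 = 19.679196
u(3.4) ≈ 19.6792

19.6792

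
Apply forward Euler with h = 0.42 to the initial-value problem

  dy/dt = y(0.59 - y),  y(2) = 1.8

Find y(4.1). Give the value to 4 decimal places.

0.6526

Euler: y_{n+1} = y_n + h·f(t_n, y_n).
t=2.000000, y=1.800000: f=-2.178000 → y ← 1.800000 + 0.42·(-2.178000) = 0.885240
t=2.420000, y=0.885240: f=-0.261358 → y ← 0.885240 + 0.42·(-0.261358) = 0.775470
t=2.840000, y=0.775470: f=-0.143826 → y ← 0.775470 + 0.42·(-0.143826) = 0.715063
t=3.260000, y=0.715063: f=-0.089428 → y ← 0.715063 + 0.42·(-0.089428) = 0.677503
t=3.680000, y=0.677503: f=-0.059284 → y ← 0.677503 + 0.42·(-0.059284) = 0.652604
y(4.1) ≈ 0.6526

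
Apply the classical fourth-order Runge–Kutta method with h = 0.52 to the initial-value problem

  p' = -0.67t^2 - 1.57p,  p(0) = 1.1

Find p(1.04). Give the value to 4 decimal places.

0.0416

RK4: k1 = f(t_n, p_n); k2 = f(t_n + h/2, p_n + (h/2)·k1); k3 = f(t_n + h/2, p_n + (h/2)·k2); k4 = f(t_n + h, p_n + h·k3); p_{n+1} = p_n + (h/6)·(k1 + 2k2 + 2k3 + k4).
t=0.000000, p=1.100000:
  k1 = f(0.000000, 1.100000) = -1.727000
  k2 = f(0.260000, 0.650980) = -1.067331
  k3 = f(0.260000, 0.822494) = -1.336608
  k4 = f(0.520000, 0.404964) = -0.816962
  p ← 1.100000 + (0.52/6)·(k1 + 2k2 + 2k3 + k4) = 0.462841
t=0.520000, p=0.462841:
  k1 = f(0.520000, 0.462841) = -0.907828
  k2 = f(0.780000, 0.226805) = -0.763713
  k3 = f(0.780000, 0.264275) = -0.822540
  k4 = f(1.040000, 0.035120) = -0.779810
  p ← 0.462841 + (0.52/6)·(k1 + 2k2 + 2k3 + k4) = 0.041628
p(1.04) ≈ 0.0416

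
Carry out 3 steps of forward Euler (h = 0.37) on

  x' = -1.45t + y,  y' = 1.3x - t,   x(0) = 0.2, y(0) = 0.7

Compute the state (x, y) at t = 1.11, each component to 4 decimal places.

0.4837, 0.8733

Euler on (x,y): x_{n+1} = x_n + h·x', y_{n+1} = y_n + h·y'.
0.000000: (0.200000, 0.700000); f=(0.700000, 0.260000) → (0.459000, 0.796200)
0.370000: (0.459000, 0.796200); f=(0.259700, 0.226700) → (0.555089, 0.880079)
0.740000: (0.555089, 0.880079); f=(-0.192921, -0.018384) → (0.483708, 0.873277)
(x(1.11), y(1.11)) ≈ (0.4837, 0.8733)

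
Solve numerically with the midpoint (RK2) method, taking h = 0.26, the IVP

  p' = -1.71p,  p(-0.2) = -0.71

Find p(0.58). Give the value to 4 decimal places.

-0.1988

Midpoint: k1 = f(t_n, p_n); k2 = f(t_n + h/2, p_n + (h/2)·k1); p_{n+1} = p_n + h·k2.
t=-0.200000, p=-0.710000:
  k1 = f(-0.200000, -0.710000) = 1.214100
  k2 = f(-0.070000, -0.552167) = 0.944206
  p ← -0.710000 + 0.26·0.944206 = -0.464507
t=0.060000, p=-0.464507:
  k1 = f(0.060000, -0.464507) = 0.794306
  k2 = f(0.190000, -0.361247) = 0.617732
  p ← -0.464507 + 0.26·0.617732 = -0.303896
t=0.320000, p=-0.303896:
  k1 = f(0.320000, -0.303896) = 0.519663
  k2 = f(0.450000, -0.236340) = 0.404142
  p ← -0.303896 + 0.26·0.404142 = -0.198819
p(0.58) ≈ -0.1988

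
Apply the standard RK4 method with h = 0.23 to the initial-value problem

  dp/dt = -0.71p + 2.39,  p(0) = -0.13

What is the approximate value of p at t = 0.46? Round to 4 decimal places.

0.8441

RK4: k1 = f(t_n, p_n); k2 = f(t_n + h/2, p_n + (h/2)·k1); k3 = f(t_n + h/2, p_n + (h/2)·k2); k4 = f(t_n + h, p_n + h·k3); p_{n+1} = p_n + (h/6)·(k1 + 2k2 + 2k3 + k4).
t=0.000000, p=-0.130000:
  k1 = f(0.000000, -0.130000) = 2.482300
  k2 = f(0.115000, 0.155465) = 2.279620
  k3 = f(0.115000, 0.132156) = 2.296169
  k4 = f(0.230000, 0.398119) = 2.107336
  p ← -0.130000 + (0.23/6)·(k1 + 2k2 + 2k3 + k4) = 0.396747
t=0.230000, p=0.396747:
  k1 = f(0.230000, 0.396747) = 2.108310
  k2 = f(0.345000, 0.639202) = 1.936166
  k3 = f(0.345000, 0.619406) = 1.950222
  k4 = f(0.460000, 0.845298) = 1.789839
  p ← 0.396747 + (0.23/6)·(k1 + 2k2 + 2k3 + k4) = 0.844132
p(0.46) ≈ 0.8441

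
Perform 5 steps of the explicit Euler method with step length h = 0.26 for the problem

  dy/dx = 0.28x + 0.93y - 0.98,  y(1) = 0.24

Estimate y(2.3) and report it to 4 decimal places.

Euler: y_{n+1} = y_n + h·f(x_n, y_n).
x=1.000000, y=0.240000: f=-0.476800 → y ← 0.240000 + 0.26·(-0.476800) = 0.116032
x=1.260000, y=0.116032: f=-0.519290 → y ← 0.116032 + 0.26·(-0.519290) = -0.018983
x=1.520000, y=-0.018983: f=-0.572055 → y ← -0.018983 + 0.26·(-0.572055) = -0.167718
x=1.780000, y=-0.167718: f=-0.637577 → y ← -0.167718 + 0.26·(-0.637577) = -0.333488
x=2.040000, y=-0.333488: f=-0.718944 → y ← -0.333488 + 0.26·(-0.718944) = -0.520413
y(2.3) ≈ -0.5204

-0.5204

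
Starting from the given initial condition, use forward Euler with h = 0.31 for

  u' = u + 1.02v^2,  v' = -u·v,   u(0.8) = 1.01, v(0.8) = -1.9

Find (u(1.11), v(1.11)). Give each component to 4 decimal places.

2.4646, -1.3051

Euler on (u,v): u_{n+1} = u_n + h·u', v_{n+1} = v_n + h·v'.
0.800000: (1.010000, -1.900000); f=(4.692200, 1.919000) → (2.464582, -1.305110)
(u(1.11), v(1.11)) ≈ (2.4646, -1.3051)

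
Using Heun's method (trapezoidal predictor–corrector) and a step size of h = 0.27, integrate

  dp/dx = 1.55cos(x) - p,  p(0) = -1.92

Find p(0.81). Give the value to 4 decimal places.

Heun: k1 = f(x_n, p_n); k2 = f(x_n + h, p_n + h·k1); p_{n+1} = p_n + (h/2)·(k1 + k2).
x=0.000000, p=-1.920000:
  k1 = f(0.000000, -1.920000) = 3.470000
  k2 = f(0.270000, -0.983100) = 2.476945
  p ← -1.920000 + (0.27/2)·(3.470000 + 2.476945) = -1.117162
x=0.270000, p=-1.117162:
  k1 = f(0.270000, -1.117162) = 2.611007
  k2 = f(0.540000, -0.412190) = 1.741639
  p ← -1.117162 + (0.27/2)·(2.611007 + 1.741639) = -0.529555
x=0.540000, p=-0.529555:
  k1 = f(0.540000, -0.529555) = 1.859004
  k2 = f(0.810000, -0.027624) = 1.096347
  p ← -0.529555 + (0.27/2)·(1.859004 + 1.096347) = -0.130583
p(0.81) ≈ -0.1306

-0.1306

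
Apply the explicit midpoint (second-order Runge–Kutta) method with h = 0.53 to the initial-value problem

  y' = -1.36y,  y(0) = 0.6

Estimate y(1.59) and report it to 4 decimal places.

0.0939

Midpoint: k1 = f(x_n, y_n); k2 = f(x_n + h/2, y_n + (h/2)·k1); y_{n+1} = y_n + h·k2.
x=0.000000, y=0.600000:
  k1 = f(0.000000, 0.600000) = -0.816000
  k2 = f(0.265000, 0.383760) = -0.521914
  y ← 0.600000 + 0.53·(-0.521914) = 0.323386
x=0.530000, y=0.323386:
  k1 = f(0.530000, 0.323386) = -0.439805
  k2 = f(0.795000, 0.206838) = -0.281299
  y ← 0.323386 + 0.53·(-0.281299) = 0.174297
x=1.060000, y=0.174297:
  k1 = f(1.060000, 0.174297) = -0.237044
  k2 = f(1.325000, 0.111481) = -0.151614
  y ← 0.174297 + 0.53·(-0.151614) = 0.093942
y(1.59) ≈ 0.0939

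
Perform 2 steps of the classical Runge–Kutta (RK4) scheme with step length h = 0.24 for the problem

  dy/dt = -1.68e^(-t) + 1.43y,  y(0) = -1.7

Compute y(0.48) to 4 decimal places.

-4.3225

RK4: k1 = f(t_n, y_n); k2 = f(t_n + h/2, y_n + (h/2)·k1); k3 = f(t_n + h/2, y_n + (h/2)·k2); k4 = f(t_n + h, y_n + h·k3); y_{n+1} = y_n + (h/6)·(k1 + 2k2 + 2k3 + k4).
t=0.000000, y=-1.700000:
  k1 = f(0.000000, -1.700000) = -4.111000
  k2 = f(0.120000, -2.193320) = -4.626474
  k3 = f(0.120000, -2.255177) = -4.714929
  k4 = f(0.240000, -2.831583) = -5.370699
  y ← -1.700000 + (0.24/6)·(k1 + 2k2 + 2k3 + k4) = -2.826580
t=0.240000, y=-2.826580:
  k1 = f(0.240000, -2.826580) = -5.363544
  k2 = f(0.360000, -3.470206) = -6.134490
  k3 = f(0.360000, -3.562719) = -6.266784
  k4 = f(0.480000, -4.330608) = -7.232326
  y ← -2.826580 + (0.24/6)·(k1 + 2k2 + 2k3 + k4) = -4.322517
y(0.48) ≈ -4.3225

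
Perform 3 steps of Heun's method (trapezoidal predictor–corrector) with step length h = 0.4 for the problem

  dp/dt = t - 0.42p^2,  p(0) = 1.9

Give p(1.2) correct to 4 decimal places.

1.4959

Heun: k1 = f(t_n, p_n); k2 = f(t_n + h, p_n + h·k1); p_{n+1} = p_n + (h/2)·(k1 + k2).
t=0.000000, p=1.900000:
  k1 = f(0.000000, 1.900000) = -1.516200
  k2 = f(0.400000, 1.293520) = -0.302741
  p ← 1.900000 + (0.4/2)·(-1.516200 + (-0.302741)) = 1.536212
t=0.400000, p=1.536212:
  k1 = f(0.400000, 1.536212) = -0.591177
  k2 = f(0.800000, 1.299741) = 0.090483
  p ← 1.536212 + (0.4/2)·(-0.591177 + 0.090483) = 1.436073
t=0.800000, p=1.436073:
  k1 = f(0.800000, 1.436073) = -0.066168
  k2 = f(1.200000, 1.409606) = 0.365465
  p ← 1.436073 + (0.4/2)·(-0.066168 + 0.365465) = 1.495932
p(1.2) ≈ 1.4959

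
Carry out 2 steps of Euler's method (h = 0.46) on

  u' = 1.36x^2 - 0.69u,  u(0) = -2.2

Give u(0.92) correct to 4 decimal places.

Euler: u_{n+1} = u_n + h·f(x_n, u_n).
x=0.000000, u=-2.200000: f=1.518000 → u ← -2.200000 + 0.46·1.518000 = -1.501720
x=0.460000, u=-1.501720: f=1.323963 → u ← -1.501720 + 0.46·1.323963 = -0.892697
u(0.92) ≈ -0.8927

-0.8927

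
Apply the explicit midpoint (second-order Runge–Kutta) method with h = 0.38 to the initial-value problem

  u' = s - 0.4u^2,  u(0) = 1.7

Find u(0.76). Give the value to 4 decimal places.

1.3771

Midpoint: k1 = f(s_n, u_n); k2 = f(s_n + h/2, u_n + (h/2)·k1); u_{n+1} = u_n + h·k2.
s=0.000000, u=1.700000:
  k1 = f(0.000000, 1.700000) = -1.156000
  k2 = f(0.190000, 1.480360) = -0.686586
  u ← 1.700000 + 0.38·(-0.686586) = 1.439097
s=0.380000, u=1.439097:
  k1 = f(0.380000, 1.439097) = -0.448400
  k2 = f(0.570000, 1.353901) = -0.163219
  u ← 1.439097 + 0.38·(-0.163219) = 1.377074
u(0.76) ≈ 1.3771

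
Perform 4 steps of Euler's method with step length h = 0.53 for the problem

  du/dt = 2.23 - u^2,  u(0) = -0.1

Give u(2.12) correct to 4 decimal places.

Euler: u_{n+1} = u_n + h·f(t_n, u_n).
t=0.000000, u=-0.100000: f=2.220000 → u ← -0.100000 + 0.53·2.220000 = 1.076600
t=0.530000, u=1.076600: f=1.070932 → u ← 1.076600 + 0.53·1.070932 = 1.644194
t=1.060000, u=1.644194: f=-0.473375 → u ← 1.644194 + 0.53·(-0.473375) = 1.393306
t=1.590000, u=1.393306: f=0.288699 → u ← 1.393306 + 0.53·0.288699 = 1.546316
u(2.12) ≈ 1.5463

1.5463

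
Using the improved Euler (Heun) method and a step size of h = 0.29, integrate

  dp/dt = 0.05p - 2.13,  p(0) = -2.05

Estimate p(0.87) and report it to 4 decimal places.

Heun: k1 = f(t_n, p_n); k2 = f(t_n + h, p_n + h·k1); p_{n+1} = p_n + (h/2)·(k1 + k2).
t=0.000000, p=-2.050000:
  k1 = f(0.000000, -2.050000) = -2.232500
  k2 = f(0.290000, -2.697425) = -2.264871
  p ← -2.050000 + (0.29/2)·(-2.232500 + (-2.264871)) = -2.702119
t=0.290000, p=-2.702119:
  k1 = f(0.290000, -2.702119) = -2.265106
  k2 = f(0.580000, -3.359000) = -2.297950
  p ← -2.702119 + (0.29/2)·(-2.265106 + (-2.297950)) = -3.363762
t=0.580000, p=-3.363762:
  k1 = f(0.580000, -3.363762) = -2.298188
  k2 = f(0.870000, -4.030236) = -2.331512
  p ← -3.363762 + (0.29/2)·(-2.298188 + (-2.331512)) = -4.035068
p(0.87) ≈ -4.0351

-4.0351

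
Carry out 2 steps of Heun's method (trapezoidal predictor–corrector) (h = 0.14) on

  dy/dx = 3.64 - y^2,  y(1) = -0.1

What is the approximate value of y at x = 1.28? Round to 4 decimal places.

Heun: k1 = f(x_n, y_n); k2 = f(x_n + h, y_n + h·k1); y_{n+1} = y_n + (h/2)·(k1 + k2).
x=1.000000, y=-0.100000:
  k1 = f(1.000000, -0.100000) = 3.630000
  k2 = f(1.140000, 0.408200) = 3.473373
  y ← -0.100000 + (0.14/2)·(3.630000 + 3.473373) = 0.397236
x=1.140000, y=0.397236:
  k1 = f(1.140000, 0.397236) = 3.482203
  k2 = f(1.280000, 0.884745) = 2.857227
  y ← 0.397236 + (0.14/2)·(3.482203 + 2.857227) = 0.840996
y(1.28) ≈ 0.8410

0.8410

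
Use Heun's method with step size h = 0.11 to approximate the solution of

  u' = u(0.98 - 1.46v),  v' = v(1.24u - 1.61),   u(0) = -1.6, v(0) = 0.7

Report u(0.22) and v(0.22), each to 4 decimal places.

-1.7050, 0.3244

Heun on (u,v): k1 = f(x_n, state_n); k2 = f(x_n + h, state_n + h·k1); state_{n+1} = state_n + (h/2)·(k1 + k2).
0.000000: (-1.600000, 0.700000)
  k1 = (0.067200, -2.515800)
  predictor → (-1.592608, 0.423262)
  k2 = (-0.576584, -1.517324)
  → (-1.628016, 0.478178)
0.110000: (-1.628016, 0.478178)
  k1 = (-0.458872, -1.735184)
  predictor → (-1.678492, 0.287308)
  k2 = (-0.940846, -1.060548)
  → (-1.705001, 0.324413)
(u(0.22), v(0.22)) ≈ (-1.7050, 0.3244)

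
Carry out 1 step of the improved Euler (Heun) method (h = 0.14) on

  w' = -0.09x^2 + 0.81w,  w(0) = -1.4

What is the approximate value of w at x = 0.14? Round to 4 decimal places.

-1.5679

Heun: k1 = f(x_n, w_n); k2 = f(x_n + h, w_n + h·k1); w_{n+1} = w_n + (h/2)·(k1 + k2).
x=0.000000, w=-1.400000:
  k1 = f(0.000000, -1.400000) = -1.134000
  k2 = f(0.140000, -1.558760) = -1.264360
  w ← -1.400000 + (0.14/2)·(-1.134000 + (-1.264360)) = -1.567885
w(0.14) ≈ -1.5679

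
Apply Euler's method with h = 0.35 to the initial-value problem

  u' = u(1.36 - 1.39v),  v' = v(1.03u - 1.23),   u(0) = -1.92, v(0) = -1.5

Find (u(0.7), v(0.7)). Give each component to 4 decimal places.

-5.8718, -0.1761

Euler on (u,v): u_{n+1} = u_n + h·u', v_{n+1} = v_n + h·v'.
0.000000: (-1.920000, -1.500000); f=(-6.614400, 4.811400) → (-4.235040, 0.183990)
0.350000: (-4.235040, 0.183990); f=(-4.676559, -1.028889) → (-5.871836, -0.176121)
(u(0.7), v(0.7)) ≈ (-5.8718, -0.1761)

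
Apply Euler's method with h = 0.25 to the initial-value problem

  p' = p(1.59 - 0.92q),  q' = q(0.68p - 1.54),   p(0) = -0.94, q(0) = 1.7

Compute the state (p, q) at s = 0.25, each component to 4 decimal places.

-0.9461, 0.7738

Euler on (p,q): p_{n+1} = p_n + h·p', q_{n+1} = q_n + h·q'.
0.000000: (-0.940000, 1.700000); f=(-0.024440, -3.704640) → (-0.946110, 0.773840)
(p(0.25), q(0.25)) ≈ (-0.9461, 0.7738)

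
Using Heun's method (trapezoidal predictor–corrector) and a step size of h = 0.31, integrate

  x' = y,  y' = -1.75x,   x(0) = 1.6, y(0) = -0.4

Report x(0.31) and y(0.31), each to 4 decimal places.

1.3415, -1.2344

Heun on (x,y): k1 = f(s_n, state_n); k2 = f(s_n + h, state_n + h·k1); state_{n+1} = state_n + (h/2)·(k1 + k2).
0.000000: (1.600000, -0.400000)
  k1 = (-0.400000, -2.800000)
  predictor → (1.476000, -1.268000)
  k2 = (-1.268000, -2.583000)
  → (1.341460, -1.234365)
(x(0.31), y(0.31)) ≈ (1.3415, -1.2344)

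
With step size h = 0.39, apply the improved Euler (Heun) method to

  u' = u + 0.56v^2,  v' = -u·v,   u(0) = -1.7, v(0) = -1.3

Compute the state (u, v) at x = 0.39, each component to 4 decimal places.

Heun on (u,v): k1 = f(x_n, state_n); k2 = f(x_n + h, state_n + h·k1); state_{n+1} = state_n + (h/2)·(k1 + k2).
0.000000: (-1.700000, -1.300000)
  k1 = (-0.753600, -2.210000)
  predictor → (-1.993904, -2.161900)
  k2 = (0.623431, -4.310621)
  → (-1.725383, -2.571521)
(u(0.39), v(0.39)) ≈ (-1.7254, -2.5715)

-1.7254, -2.5715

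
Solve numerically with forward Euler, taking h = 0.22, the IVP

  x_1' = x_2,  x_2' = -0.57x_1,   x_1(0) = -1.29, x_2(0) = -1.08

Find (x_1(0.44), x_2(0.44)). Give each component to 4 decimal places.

-1.7296, -0.7267

Euler on (x_1,x_2): x_1_{n+1} = x_1_n + h·x_1', x_2_{n+1} = x_2_n + h·x_2'.
0.000000: (-1.290000, -1.080000); f=(-1.080000, 0.735300) → (-1.527600, -0.918234)
0.220000: (-1.527600, -0.918234); f=(-0.918234, 0.870732) → (-1.729611, -0.726673)
(x_1(0.44), x_2(0.44)) ≈ (-1.7296, -0.7267)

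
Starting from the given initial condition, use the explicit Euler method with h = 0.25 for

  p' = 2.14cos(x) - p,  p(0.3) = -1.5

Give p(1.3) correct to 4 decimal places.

Euler: p_{n+1} = p_n + h·f(x_n, p_n).
x=0.300000, p=-1.500000: f=3.544420 → p ← -1.500000 + 0.25·3.544420 = -0.613895
x=0.550000, p=-0.613895: f=2.438297 → p ← -0.613895 + 0.25·2.438297 = -0.004321
x=0.800000, p=-0.004321: f=1.495273 → p ← -0.004321 + 0.25·1.495273 = 0.369498
x=1.050000, p=0.369498: f=0.695304 → p ← 0.369498 + 0.25·0.695304 = 0.543324
p(1.3) ≈ 0.5433

0.5433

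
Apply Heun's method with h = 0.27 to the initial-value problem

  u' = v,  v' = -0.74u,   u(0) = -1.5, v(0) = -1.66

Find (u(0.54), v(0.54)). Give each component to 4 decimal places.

Heun on (u,v): k1 = f(s_n, state_n); k2 = f(s_n + h, state_n + h·k1); state_{n+1} = state_n + (h/2)·(k1 + k2).
0.000000: (-1.500000, -1.660000)
  k1 = (-1.660000, 1.110000)
  predictor → (-1.948200, -1.360300)
  k2 = (-1.360300, 1.441668)
  → (-1.907741, -1.315525)
0.270000: (-1.907741, -1.315525)
  k1 = (-1.315525, 1.411728)
  predictor → (-2.262932, -0.934358)
  k2 = (-0.934358, 1.674570)
  → (-2.211475, -0.898875)
(u(0.54), v(0.54)) ≈ (-2.2115, -0.8989)

-2.2115, -0.8989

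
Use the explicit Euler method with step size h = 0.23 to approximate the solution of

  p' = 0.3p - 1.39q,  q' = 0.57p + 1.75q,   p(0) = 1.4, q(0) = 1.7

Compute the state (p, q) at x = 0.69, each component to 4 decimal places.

Euler on (p,q): p_{n+1} = p_n + h·p', q_{n+1} = q_n + h·q'.
0.000000: (1.400000, 1.700000); f=(-1.943000, 3.773000) → (0.953110, 2.567790)
0.230000: (0.953110, 2.567790); f=(-3.283295, 5.036905) → (0.197952, 3.726278)
0.460000: (0.197952, 3.726278); f=(-5.120141, 6.633820) → (-0.979680, 5.252057)
(p(0.69), q(0.69)) ≈ (-0.9797, 5.2521)

-0.9797, 5.2521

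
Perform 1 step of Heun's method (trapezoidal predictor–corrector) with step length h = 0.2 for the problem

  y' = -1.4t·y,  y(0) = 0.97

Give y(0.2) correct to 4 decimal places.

Heun: k1 = f(t_n, y_n); k2 = f(t_n + h, y_n + h·k1); y_{n+1} = y_n + (h/2)·(k1 + k2).
t=0.000000, y=0.970000:
  k1 = f(0.000000, 0.970000) = 0.000000
  k2 = f(0.200000, 0.970000) = -0.271600
  y ← 0.970000 + (0.2/2)·(0.000000 + (-0.271600)) = 0.942840
y(0.2) ≈ 0.9428

0.9428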